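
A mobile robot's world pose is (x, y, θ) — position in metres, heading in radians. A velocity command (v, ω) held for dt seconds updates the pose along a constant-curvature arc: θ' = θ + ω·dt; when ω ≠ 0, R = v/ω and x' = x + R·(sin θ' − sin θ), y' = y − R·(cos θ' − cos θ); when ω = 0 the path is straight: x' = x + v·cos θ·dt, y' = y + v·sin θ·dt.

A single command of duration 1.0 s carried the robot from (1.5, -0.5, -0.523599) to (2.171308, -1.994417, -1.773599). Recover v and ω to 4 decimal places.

v = 1.7500, ω = -1.2500

Δθ = -1.773599 − -0.523599 = -1.250000
ω = Δθ/dt = -1.250000/1.0 = -1.2500
R = −Δy/(cos θ' − cos θ) = -1.4000
v = R·ω = -1.4000·-1.2500 = 1.7500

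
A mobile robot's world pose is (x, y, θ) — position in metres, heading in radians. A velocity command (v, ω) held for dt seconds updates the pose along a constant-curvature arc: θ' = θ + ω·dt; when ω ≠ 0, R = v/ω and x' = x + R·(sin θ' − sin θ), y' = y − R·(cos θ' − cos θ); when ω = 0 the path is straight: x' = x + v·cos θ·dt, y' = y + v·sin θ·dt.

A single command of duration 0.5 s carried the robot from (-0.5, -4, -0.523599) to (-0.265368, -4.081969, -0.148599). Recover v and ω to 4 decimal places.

v = 0.5000, ω = 0.7500

Δθ = -0.148599 − -0.523599 = 0.375000
ω = Δθ/dt = 0.375000/0.5 = 0.7500
R = Δx/(sin θ' − sin θ) = 0.6667
v = R·ω = 0.6667·0.7500 = 0.5000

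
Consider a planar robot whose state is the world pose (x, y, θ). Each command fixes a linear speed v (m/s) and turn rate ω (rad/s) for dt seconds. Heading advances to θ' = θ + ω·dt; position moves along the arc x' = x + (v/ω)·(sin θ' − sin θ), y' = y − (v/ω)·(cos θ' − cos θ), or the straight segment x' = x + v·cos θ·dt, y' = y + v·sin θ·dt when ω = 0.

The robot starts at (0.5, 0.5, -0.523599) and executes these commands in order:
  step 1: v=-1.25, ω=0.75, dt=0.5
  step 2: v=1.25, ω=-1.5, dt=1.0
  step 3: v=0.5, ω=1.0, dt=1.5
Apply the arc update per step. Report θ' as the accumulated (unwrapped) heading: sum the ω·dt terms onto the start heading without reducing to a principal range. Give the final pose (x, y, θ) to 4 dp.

(1.0453, -0.7173, -0.1486)

step 1: θ'=-0.1486 (R=-1.6667) → pose (-0.0866, 0.7049, -0.1486)
step 2: θ'=-1.6486 (R=-0.8333) → pose (0.6209, -0.1840, -1.6486)
step 3: θ'=-0.1486 (R=0.5000) → pose (1.0453, -0.7173, -0.1486)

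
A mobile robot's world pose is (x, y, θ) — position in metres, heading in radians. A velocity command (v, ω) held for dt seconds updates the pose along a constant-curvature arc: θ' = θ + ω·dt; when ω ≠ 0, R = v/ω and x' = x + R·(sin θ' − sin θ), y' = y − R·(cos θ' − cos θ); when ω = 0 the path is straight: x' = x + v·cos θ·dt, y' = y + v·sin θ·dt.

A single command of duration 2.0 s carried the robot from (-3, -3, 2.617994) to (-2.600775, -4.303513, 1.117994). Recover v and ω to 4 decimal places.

v = -0.7500, ω = -0.7500

Δθ = 1.117994 − 2.617994 = -1.500000
ω = Δθ/dt = -1.500000/2.0 = -0.7500
R = −Δy/(cos θ' − cos θ) = 1.0000
v = R·ω = 1.0000·-0.7500 = -0.7500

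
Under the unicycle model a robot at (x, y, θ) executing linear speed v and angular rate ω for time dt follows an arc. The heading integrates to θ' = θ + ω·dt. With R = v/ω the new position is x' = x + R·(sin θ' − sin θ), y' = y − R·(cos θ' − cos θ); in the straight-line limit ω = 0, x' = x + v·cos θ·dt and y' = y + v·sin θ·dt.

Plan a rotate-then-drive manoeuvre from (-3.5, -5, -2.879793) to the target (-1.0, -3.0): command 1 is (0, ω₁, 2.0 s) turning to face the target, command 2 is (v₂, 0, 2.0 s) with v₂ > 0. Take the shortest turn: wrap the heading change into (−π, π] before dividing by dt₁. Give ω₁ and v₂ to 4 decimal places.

ω₁ = -1.3643, v₂ = 1.6008

heading to target = atan2(-3−-5, -1−-3.5) = 0.6747
Δθ = wrap(0.6747 − -2.8798) = -2.7287; ω₁ = Δθ/dt₁ = -1.3643
distance = √((-1−-3.5)² + (-3−-5)²) = 3.2016; v₂ = distance/dt₂ = 1.6008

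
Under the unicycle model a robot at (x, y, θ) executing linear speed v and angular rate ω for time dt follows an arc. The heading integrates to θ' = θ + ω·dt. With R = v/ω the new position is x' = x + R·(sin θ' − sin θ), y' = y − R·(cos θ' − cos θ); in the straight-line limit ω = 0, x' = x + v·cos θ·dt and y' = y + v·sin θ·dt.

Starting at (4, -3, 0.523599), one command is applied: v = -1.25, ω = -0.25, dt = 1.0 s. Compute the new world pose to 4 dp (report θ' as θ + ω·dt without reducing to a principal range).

θ' = 0.5236 + -0.25·1.0 = 0.2736
R = v/ω = -1.25/-0.25 = 5.0000
x' = 4 + 5.0000·(sin 0.2736 − sin 0.5236) = 2.8510
y' = -3 − 5.0000·(cos 0.2736 − cos 0.5236) = -3.4839

(2.8510, -3.4839, 0.2736)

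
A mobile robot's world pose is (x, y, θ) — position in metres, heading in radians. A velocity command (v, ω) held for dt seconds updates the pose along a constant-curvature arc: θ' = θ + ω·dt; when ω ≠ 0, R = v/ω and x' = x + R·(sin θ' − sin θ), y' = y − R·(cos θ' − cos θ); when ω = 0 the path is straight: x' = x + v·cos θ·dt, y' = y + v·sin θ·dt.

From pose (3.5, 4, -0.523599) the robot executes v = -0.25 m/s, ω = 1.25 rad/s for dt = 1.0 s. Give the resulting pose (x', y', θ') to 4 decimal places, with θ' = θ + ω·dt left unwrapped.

(3.2672, 3.9763, 0.7264)

θ' = -0.5236 + 1.25·1.0 = 0.7264
R = v/ω = -0.25/1.25 = -0.2000
x' = 3.5 + -0.2000·(sin 0.7264 − sin -0.5236) = 3.2672
y' = 4 − -0.2000·(cos 0.7264 − cos -0.5236) = 3.9763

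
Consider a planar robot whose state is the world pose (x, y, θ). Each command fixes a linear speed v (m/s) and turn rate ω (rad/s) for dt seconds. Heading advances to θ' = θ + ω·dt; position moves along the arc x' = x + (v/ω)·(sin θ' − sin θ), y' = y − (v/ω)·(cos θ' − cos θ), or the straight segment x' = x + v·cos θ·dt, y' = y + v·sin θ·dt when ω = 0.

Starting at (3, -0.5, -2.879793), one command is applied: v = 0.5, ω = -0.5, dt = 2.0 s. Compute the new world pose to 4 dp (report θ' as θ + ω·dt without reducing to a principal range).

θ' = -2.8798 + -0.5·2.0 = -3.8798
R = v/ω = 0.5/-0.5 = -1.0000
x' = 3 + -1.0000·(sin -3.8798 − sin -2.8798) = 2.0682
y' = -0.5 − -1.0000·(cos -3.8798 − cos -2.8798) = -0.2738

(2.0682, -0.2738, -3.8798)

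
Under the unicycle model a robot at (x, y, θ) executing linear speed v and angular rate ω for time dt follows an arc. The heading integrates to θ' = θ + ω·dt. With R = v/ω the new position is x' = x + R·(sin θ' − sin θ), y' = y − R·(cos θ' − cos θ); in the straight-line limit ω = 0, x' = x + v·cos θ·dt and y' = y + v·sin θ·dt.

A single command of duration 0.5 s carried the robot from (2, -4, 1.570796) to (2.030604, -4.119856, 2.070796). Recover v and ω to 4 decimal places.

v = -0.2500, ω = 1.0000

Δθ = 2.070796 − 1.570796 = 0.500000
ω = Δθ/dt = 0.500000/0.5 = 1.0000
R = −Δy/(cos θ' − cos θ) = -0.2500
v = R·ω = -0.2500·1.0000 = -0.2500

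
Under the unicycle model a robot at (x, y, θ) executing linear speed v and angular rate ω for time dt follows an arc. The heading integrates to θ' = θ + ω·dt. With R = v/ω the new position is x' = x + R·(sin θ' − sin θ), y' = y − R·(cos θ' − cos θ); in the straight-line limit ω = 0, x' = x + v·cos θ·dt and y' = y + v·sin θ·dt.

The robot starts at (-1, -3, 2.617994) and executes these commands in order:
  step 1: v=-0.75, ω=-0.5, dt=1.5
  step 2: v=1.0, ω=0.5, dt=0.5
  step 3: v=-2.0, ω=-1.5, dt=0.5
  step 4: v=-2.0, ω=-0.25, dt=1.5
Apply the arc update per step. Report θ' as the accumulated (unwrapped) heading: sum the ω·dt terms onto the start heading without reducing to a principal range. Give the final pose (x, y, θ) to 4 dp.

step 1: θ'=1.8680 (R=1.5000) → pose (-0.3158, -3.8598, 1.8680)
step 2: θ'=2.1180 (R=2.0000) → pose (-0.5201, -3.4049, 2.1180)
step 3: θ'=1.3680 (R=1.3333) → pose (-0.3527, -4.3671, 1.3680)
step 4: θ'=0.9930 (R=8.0000) → pose (-1.4875, -7.1253, 0.9930)

(-1.4875, -7.1253, 0.9930)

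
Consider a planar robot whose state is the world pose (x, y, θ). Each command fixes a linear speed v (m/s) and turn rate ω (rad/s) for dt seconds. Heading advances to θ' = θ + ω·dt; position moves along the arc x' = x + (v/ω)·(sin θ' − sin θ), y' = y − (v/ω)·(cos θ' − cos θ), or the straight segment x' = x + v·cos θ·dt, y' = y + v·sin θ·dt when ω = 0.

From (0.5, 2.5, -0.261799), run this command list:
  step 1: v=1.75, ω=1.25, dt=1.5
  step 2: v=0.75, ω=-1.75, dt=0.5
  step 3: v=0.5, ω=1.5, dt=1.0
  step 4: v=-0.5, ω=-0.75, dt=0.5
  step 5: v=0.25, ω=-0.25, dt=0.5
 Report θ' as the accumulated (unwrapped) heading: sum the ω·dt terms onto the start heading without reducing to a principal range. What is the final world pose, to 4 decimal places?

(2.5246, 4.6009, 1.7382)

step 1: θ'=1.6132 (R=1.4000) → pose (2.2611, 3.9116, 1.6132)
step 2: θ'=0.7382 (R=-0.4286) → pose (2.4009, 4.2468, 0.7382)
step 3: θ'=2.2382 (R=0.3333) → pose (2.4384, 4.6997, 2.2382)
step 4: θ'=1.8632 (R=0.6667) → pose (2.5531, 4.4792, 1.8632)
step 5: θ'=1.7382 (R=-1.0000) → pose (2.5246, 4.6009, 1.7382)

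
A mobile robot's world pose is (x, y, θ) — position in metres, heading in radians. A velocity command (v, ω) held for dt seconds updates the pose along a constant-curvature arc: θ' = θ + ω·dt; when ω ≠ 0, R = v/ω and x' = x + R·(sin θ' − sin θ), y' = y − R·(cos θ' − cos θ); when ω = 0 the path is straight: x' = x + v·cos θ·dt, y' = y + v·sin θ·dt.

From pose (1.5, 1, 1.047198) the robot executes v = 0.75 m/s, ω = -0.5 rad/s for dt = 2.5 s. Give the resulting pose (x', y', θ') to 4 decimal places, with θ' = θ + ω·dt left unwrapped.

θ' = 1.0472 + -0.5·2.5 = -0.2028
R = v/ω = 0.75/-0.5 = -1.5000
x' = 1.5 + -1.5000·(sin -0.2028 − sin 1.0472) = 3.1012
y' = 1 − -1.5000·(cos -0.2028 − cos 1.0472) = 1.7193

(3.1012, 1.7193, -0.2028)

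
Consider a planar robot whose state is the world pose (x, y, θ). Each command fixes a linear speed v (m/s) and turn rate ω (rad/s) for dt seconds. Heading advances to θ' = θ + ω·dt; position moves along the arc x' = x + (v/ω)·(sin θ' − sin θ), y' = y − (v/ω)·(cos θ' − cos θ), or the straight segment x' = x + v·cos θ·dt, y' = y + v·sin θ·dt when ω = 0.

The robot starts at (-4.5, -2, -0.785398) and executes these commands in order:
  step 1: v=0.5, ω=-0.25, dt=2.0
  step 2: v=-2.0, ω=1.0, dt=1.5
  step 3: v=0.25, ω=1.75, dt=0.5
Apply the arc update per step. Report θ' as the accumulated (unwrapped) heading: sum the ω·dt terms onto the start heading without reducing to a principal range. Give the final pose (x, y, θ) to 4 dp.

step 1: θ'=-1.2854 (R=-2.0000) → pose (-3.9951, -2.8511, -1.2854)
step 2: θ'=0.2146 (R=-2.0000) → pose (-6.3401, -1.4601, 0.2146)
step 3: θ'=1.0896 (R=0.1429) → pose (-6.2439, -1.3866, 1.0896)

(-6.2439, -1.3866, 1.0896)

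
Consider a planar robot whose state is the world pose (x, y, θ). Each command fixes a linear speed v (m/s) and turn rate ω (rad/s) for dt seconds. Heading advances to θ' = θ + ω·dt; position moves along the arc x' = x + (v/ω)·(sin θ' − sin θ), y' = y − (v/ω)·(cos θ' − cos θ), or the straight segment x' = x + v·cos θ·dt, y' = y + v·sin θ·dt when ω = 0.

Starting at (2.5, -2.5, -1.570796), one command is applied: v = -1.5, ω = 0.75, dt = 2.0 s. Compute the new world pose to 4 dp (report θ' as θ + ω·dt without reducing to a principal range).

θ' = -1.5708 + 0.75·2.0 = -0.0708
R = v/ω = -1.5/0.75 = -2.0000
x' = 2.5 + -2.0000·(sin -0.0708 − sin -1.5708) = 0.6415
y' = -2.5 − -2.0000·(cos -0.0708 − cos -1.5708) = -0.5050

(0.6415, -0.5050, -0.0708)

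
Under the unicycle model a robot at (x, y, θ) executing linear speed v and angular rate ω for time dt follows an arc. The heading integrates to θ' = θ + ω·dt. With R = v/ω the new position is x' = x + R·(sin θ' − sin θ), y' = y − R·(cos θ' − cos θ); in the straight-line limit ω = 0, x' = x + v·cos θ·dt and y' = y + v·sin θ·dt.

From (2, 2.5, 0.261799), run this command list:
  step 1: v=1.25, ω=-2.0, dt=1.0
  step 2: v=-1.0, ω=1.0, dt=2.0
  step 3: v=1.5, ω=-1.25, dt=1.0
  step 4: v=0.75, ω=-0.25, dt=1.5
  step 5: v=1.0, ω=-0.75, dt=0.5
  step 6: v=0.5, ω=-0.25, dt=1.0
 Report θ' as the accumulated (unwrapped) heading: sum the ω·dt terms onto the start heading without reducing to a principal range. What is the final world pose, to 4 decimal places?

step 1: θ'=-1.7382 (R=-0.6250) → pose (2.7780, 1.7922, -1.7382)
step 2: θ'=0.2618 (R=-1.0000) → pose (1.5332, 2.9247, 0.2618)
step 3: θ'=-0.9882 (R=-1.2000) → pose (2.8458, 2.4258, -0.9882)
step 4: θ'=-1.3632 (R=-3.0000) → pose (3.2763, 1.3936, -1.3632)
step 5: θ'=-1.7382 (R=-1.3333) → pose (3.2863, 0.8966, -1.7382)
step 6: θ'=-1.9882 (R=-2.0000) → pose (3.1425, 0.4191, -1.9882)

(3.1425, 0.4191, -1.9882)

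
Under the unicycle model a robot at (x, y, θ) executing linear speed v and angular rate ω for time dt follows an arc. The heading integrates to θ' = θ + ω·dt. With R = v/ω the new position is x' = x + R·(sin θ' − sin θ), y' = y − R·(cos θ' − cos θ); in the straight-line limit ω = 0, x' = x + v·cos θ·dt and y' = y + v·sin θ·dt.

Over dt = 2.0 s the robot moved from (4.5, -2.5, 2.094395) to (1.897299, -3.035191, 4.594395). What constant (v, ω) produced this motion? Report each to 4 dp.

Δθ = 4.594395 − 2.094395 = 2.500000
ω = Δθ/dt = 2.500000/2.0 = 1.2500
R = Δx/(sin θ' − sin θ) = 1.4000
v = R·ω = 1.4000·1.2500 = 1.7500

v = 1.7500, ω = 1.2500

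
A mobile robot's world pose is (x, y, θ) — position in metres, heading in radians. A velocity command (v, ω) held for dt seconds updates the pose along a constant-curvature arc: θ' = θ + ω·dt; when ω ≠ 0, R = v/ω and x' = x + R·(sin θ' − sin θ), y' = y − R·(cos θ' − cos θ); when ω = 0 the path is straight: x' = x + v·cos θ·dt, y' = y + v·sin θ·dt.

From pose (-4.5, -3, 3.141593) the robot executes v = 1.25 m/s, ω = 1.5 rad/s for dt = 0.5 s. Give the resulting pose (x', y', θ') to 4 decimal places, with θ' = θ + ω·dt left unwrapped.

θ' = 3.1416 + 1.5·0.5 = 3.8916
R = v/ω = 1.25/1.5 = 0.8333
x' = -4.5 + 0.8333·(sin 3.8916 − sin 3.1416) = -5.0680
y' = -3 − 0.8333·(cos 3.8916 − cos 3.1416) = -3.2236

(-5.0680, -3.2236, 3.8916)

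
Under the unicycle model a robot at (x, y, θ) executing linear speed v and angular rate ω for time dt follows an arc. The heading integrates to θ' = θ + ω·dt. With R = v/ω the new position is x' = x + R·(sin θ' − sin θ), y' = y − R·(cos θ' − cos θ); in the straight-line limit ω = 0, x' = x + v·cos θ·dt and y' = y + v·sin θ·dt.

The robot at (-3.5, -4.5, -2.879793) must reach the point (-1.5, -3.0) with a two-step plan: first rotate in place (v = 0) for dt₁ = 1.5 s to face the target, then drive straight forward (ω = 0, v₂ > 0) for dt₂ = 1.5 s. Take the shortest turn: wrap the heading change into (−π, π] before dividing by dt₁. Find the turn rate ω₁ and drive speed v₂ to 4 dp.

ω₁ = -1.8399, v₂ = 1.6667

heading to target = atan2(-3−-4.5, -1.5−-3.5) = 0.6435
Δθ = wrap(0.6435 − -2.8798) = -2.7599; ω₁ = Δθ/dt₁ = -1.8399
distance = √((-1.5−-3.5)² + (-3−-4.5)²) = 2.5000; v₂ = distance/dt₂ = 1.6667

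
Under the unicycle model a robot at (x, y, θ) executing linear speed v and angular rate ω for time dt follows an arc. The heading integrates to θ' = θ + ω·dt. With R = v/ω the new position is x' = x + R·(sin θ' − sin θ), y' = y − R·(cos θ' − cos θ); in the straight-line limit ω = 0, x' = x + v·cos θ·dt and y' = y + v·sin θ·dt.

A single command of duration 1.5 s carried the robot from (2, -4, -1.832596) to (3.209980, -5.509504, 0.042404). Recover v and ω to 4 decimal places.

Δθ = 0.042404 − -1.832596 = 1.875000
ω = Δθ/dt = 1.875000/1.5 = 1.2500
R = −Δy/(cos θ' − cos θ) = 1.2000
v = R·ω = 1.2000·1.2500 = 1.5000

v = 1.5000, ω = 1.2500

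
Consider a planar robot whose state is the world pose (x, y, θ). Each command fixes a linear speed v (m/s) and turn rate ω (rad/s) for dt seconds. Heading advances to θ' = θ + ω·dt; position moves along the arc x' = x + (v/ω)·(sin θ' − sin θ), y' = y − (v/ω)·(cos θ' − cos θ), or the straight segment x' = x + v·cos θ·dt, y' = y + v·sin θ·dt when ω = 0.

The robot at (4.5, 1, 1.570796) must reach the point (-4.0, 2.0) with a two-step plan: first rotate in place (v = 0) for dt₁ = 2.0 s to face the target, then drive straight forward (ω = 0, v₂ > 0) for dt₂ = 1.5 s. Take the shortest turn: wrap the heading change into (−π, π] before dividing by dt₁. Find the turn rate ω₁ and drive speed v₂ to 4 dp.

heading to target = atan2(2−1, -4−4.5) = 3.0245
Δθ = wrap(3.0245 − 1.5708) = 1.4537; ω₁ = Δθ/dt₁ = 0.7268
distance = √((-4−4.5)² + (2−1)²) = 8.5586; v₂ = distance/dt₂ = 5.7057

ω₁ = 0.7268, v₂ = 5.7057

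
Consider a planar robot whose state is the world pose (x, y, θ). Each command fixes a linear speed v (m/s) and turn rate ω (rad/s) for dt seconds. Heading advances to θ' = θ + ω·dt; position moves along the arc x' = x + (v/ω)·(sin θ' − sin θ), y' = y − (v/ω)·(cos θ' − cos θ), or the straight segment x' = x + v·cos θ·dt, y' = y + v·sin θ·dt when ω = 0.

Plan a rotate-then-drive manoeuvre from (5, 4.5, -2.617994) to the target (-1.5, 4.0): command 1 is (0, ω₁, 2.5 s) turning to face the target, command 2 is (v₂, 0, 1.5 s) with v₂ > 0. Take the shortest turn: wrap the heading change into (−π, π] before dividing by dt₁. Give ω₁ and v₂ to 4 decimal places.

heading to target = atan2(4−4.5, -1.5−5) = -3.0648
Δθ = wrap(-3.0648 − -2.6180) = -0.4468; ω₁ = Δθ/dt₁ = -0.1787
distance = √((-1.5−5)² + (4−4.5)²) = 6.5192; v₂ = distance/dt₂ = 4.3461

ω₁ = -0.1787, v₂ = 4.3461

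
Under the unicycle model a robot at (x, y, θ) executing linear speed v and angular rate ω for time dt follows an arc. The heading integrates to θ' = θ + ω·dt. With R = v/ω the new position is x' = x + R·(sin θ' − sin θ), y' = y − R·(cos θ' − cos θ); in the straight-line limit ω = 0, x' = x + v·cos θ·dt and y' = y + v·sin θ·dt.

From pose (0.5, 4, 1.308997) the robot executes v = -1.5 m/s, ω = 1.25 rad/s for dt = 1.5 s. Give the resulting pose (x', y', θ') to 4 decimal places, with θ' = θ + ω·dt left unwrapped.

(1.7100, 2.4905, 3.1840)

θ' = 1.3090 + 1.25·1.5 = 3.1840
R = v/ω = -1.5/1.25 = -1.2000
x' = 0.5 + -1.2000·(sin 3.1840 − sin 1.3090) = 1.7100
y' = 4 − -1.2000·(cos 3.1840 − cos 1.3090) = 2.4905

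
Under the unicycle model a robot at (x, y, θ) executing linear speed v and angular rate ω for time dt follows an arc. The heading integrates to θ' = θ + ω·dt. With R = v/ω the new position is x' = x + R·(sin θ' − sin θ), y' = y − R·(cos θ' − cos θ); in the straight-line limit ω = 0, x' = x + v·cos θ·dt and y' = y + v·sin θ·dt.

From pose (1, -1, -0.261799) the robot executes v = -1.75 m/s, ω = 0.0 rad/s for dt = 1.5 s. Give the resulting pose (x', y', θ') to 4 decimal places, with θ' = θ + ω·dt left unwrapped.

θ' = -0.2618 + 0.0·1.5 = -0.2618
ω = 0 → straight: x' = 1 + -1.75·cos(-0.2618)·1.5 = -1.5356
y' = -1 + -1.75·sin(-0.2618)·1.5 = -0.3206

(-1.5356, -0.3206, -0.2618)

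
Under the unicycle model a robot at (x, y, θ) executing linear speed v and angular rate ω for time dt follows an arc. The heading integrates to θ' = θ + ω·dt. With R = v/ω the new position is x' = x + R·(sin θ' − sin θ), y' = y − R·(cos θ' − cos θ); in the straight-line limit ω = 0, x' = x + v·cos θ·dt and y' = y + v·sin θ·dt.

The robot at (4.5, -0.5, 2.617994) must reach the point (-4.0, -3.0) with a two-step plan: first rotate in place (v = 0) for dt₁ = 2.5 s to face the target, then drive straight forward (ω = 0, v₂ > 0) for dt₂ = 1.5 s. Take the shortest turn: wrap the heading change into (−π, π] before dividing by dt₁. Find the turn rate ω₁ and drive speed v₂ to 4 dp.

heading to target = atan2(-3−-0.5, -4−4.5) = -2.8555
Δθ = wrap(-2.8555 − 2.6180) = 0.8097; ω₁ = Δθ/dt₁ = 0.3239
distance = √((-4−4.5)² + (-3−-0.5)²) = 8.8600; v₂ = distance/dt₂ = 5.9067

ω₁ = 0.3239, v₂ = 5.9067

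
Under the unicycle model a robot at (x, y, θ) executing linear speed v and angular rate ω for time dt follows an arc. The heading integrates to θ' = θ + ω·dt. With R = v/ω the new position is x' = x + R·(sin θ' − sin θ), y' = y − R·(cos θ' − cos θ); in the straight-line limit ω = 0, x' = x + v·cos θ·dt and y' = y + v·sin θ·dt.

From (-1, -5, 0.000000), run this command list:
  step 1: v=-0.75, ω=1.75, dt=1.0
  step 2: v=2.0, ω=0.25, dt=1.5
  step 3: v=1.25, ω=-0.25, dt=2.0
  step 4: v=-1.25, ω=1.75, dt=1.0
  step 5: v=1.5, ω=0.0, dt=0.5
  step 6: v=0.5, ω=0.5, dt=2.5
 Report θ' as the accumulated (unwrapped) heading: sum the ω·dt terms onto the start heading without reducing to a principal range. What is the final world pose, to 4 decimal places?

(-3.8482, -2.0757, 4.6250)

step 1: θ'=1.7500 (R=-0.4286) → pose (-1.4217, -5.5050, 1.7500)
step 2: θ'=2.1250 (R=8.0000) → pose (-2.4910, -2.7208, 2.1250)
step 3: θ'=1.6250 (R=-5.0000) → pose (-3.2321, -0.3604, 1.6250)
step 4: θ'=3.3750 (R=-0.7143) → pose (-2.3536, -1.0166, 3.3750)
step 5: θ'=3.3750 (straight) → pose (-3.0833, -1.1900, 3.3750)
step 6: θ'=4.6250 (R=1.0000) → pose (-3.8482, -2.0757, 4.6250)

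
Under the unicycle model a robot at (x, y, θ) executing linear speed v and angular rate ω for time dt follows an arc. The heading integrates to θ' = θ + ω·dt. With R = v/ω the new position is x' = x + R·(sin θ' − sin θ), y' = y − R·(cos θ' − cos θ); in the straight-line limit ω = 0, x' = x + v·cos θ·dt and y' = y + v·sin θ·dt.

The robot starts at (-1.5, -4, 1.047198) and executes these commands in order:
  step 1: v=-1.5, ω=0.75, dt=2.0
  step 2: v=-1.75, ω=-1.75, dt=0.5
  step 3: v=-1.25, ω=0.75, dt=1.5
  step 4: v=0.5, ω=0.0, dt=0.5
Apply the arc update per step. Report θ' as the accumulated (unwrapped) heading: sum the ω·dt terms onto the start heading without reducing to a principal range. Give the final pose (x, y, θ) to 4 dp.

(0.4070, -8.6999, 2.7972)

step 1: θ'=2.5472 (R=-2.0000) → pose (-0.8880, -6.6570, 2.5472)
step 2: θ'=1.6722 (R=1.0000) → pose (-0.4531, -7.3842, 1.6722)
step 3: θ'=2.7972 (R=-1.6667) → pose (0.6423, -8.7843, 2.7972)
step 4: θ'=2.7972 (straight) → pose (0.4070, -8.6999, 2.7972)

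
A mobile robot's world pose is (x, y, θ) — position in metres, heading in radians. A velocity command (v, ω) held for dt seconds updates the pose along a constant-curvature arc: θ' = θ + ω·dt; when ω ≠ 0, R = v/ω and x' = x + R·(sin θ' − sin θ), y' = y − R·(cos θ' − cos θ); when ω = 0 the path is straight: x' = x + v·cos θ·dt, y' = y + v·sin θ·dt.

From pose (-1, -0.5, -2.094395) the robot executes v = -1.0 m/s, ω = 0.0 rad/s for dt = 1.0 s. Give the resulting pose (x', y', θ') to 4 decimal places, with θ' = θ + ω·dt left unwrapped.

θ' = -2.0944 + 0.0·1.0 = -2.0944
ω = 0 → straight: x' = -1 + -1.0·cos(-2.0944)·1.0 = -0.5000
y' = -0.5 + -1.0·sin(-2.0944)·1.0 = 0.3660

(-0.5000, 0.3660, -2.0944)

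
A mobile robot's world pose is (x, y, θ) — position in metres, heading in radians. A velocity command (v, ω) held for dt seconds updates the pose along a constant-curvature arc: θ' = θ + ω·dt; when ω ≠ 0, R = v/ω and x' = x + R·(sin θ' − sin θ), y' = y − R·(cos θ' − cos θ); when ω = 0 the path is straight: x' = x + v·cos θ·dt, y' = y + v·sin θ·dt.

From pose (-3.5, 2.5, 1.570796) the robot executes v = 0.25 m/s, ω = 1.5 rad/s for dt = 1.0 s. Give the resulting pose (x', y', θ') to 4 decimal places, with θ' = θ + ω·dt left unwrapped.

(-3.6549, 2.6662, 3.0708)

θ' = 1.5708 + 1.5·1.0 = 3.0708
R = v/ω = 0.25/1.5 = 0.1667
x' = -3.5 + 0.1667·(sin 3.0708 − sin 1.5708) = -3.6549
y' = 2.5 − 0.1667·(cos 3.0708 − cos 1.5708) = 2.6662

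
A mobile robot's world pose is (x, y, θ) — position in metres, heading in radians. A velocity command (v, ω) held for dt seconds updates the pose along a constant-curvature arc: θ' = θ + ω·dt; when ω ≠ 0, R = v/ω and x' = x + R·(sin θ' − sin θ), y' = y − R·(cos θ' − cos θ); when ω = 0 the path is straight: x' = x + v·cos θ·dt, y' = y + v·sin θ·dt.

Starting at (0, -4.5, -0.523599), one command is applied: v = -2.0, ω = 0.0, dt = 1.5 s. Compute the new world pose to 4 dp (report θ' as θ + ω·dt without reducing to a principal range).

θ' = -0.5236 + 0.0·1.5 = -0.5236
ω = 0 → straight: x' = 0 + -2.0·cos(-0.5236)·1.5 = -2.5981
y' = -4.5 + -2.0·sin(-0.5236)·1.5 = -3.0000

(-2.5981, -3.0000, -0.5236)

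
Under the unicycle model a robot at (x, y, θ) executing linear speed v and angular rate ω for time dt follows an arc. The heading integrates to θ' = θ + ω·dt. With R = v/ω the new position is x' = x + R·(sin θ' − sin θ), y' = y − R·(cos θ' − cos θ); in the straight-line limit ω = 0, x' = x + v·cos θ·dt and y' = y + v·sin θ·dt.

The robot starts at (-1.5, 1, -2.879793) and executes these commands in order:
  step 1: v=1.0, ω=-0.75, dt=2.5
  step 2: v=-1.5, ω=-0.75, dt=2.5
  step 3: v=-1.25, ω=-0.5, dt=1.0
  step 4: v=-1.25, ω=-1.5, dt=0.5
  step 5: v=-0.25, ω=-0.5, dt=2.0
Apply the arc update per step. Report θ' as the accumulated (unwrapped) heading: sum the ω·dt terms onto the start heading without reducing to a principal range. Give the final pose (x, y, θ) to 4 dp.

step 1: θ'=-4.7548 (R=-1.3333) → pose (-3.1772, 2.3444, -4.7548)
step 2: θ'=-6.6298 (R=2.0000) → pose (-5.8548, 0.5481, -6.6298)
step 3: θ'=-7.1298 (R=2.5000) → pose (-6.8782, 1.2432, -7.1298)
step 4: θ'=-7.8798 (R=0.8333) → pose (-7.0870, 1.8168, -7.8798)
step 5: θ'=-8.8798 (R=0.5000) → pose (-6.8464, 2.2314, -8.8798)

(-6.8464, 2.2314, -8.8798)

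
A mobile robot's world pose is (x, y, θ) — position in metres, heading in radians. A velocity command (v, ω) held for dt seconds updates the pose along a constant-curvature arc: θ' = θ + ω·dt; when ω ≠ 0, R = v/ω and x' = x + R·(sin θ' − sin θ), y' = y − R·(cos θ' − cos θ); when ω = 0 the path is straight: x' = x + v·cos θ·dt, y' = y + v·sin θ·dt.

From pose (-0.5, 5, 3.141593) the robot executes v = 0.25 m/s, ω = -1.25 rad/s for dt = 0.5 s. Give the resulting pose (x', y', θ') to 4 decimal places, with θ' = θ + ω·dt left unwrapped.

(-0.6170, 5.0378, 2.5166)

θ' = 3.1416 + -1.25·0.5 = 2.5166
R = v/ω = 0.25/-1.25 = -0.2000
x' = -0.5 + -0.2000·(sin 2.5166 − sin 3.1416) = -0.6170
y' = 5 − -0.2000·(cos 2.5166 − cos 3.1416) = 5.0378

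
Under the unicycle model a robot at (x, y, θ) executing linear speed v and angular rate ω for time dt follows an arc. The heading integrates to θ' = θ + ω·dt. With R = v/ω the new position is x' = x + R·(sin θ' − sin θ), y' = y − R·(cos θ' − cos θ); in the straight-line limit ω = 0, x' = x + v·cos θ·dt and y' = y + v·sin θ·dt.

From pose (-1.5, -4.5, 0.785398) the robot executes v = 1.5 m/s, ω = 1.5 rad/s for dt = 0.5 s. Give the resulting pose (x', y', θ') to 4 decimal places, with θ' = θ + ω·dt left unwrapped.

(-1.2077, -3.8283, 1.5354)

θ' = 0.7854 + 1.5·0.5 = 1.5354
R = v/ω = 1.5/1.5 = 1.0000
x' = -1.5 + 1.0000·(sin 1.5354 − sin 0.7854) = -1.2077
y' = -4.5 − 1.0000·(cos 1.5354 − cos 0.7854) = -3.8283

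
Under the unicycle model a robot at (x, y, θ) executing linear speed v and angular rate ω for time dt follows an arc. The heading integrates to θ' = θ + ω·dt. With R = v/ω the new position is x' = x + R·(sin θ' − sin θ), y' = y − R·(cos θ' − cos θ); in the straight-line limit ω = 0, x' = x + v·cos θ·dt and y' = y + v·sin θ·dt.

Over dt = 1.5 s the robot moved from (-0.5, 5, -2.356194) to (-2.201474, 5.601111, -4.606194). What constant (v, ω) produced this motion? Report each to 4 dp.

Δθ = -4.606194 − -2.356194 = -2.250000
ω = Δθ/dt = -2.250000/1.5 = -1.5000
R = Δx/(sin θ' − sin θ) = -1.0000
v = R·ω = -1.0000·-1.5000 = 1.5000

v = 1.5000, ω = -1.5000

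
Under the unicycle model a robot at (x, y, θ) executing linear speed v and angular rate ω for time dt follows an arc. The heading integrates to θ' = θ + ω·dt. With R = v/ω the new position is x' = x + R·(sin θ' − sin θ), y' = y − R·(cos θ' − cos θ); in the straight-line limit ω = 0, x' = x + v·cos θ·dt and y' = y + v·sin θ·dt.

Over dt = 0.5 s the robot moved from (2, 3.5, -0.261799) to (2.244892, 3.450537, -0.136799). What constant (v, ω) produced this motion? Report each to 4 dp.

v = 0.5000, ω = 0.2500

Δθ = -0.136799 − -0.261799 = 0.125000
ω = Δθ/dt = 0.125000/0.5 = 0.2500
R = Δx/(sin θ' − sin θ) = 2.0000
v = R·ω = 2.0000·0.2500 = 0.5000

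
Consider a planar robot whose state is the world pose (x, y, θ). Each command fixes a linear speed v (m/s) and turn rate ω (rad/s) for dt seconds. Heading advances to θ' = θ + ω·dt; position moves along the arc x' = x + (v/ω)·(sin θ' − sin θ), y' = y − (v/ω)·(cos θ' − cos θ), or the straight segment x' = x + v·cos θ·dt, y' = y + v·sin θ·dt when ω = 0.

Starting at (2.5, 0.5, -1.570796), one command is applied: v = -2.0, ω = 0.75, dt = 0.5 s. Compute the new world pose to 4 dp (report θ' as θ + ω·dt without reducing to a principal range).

(2.3147, 1.4767, -1.1958)

θ' = -1.5708 + 0.75·0.5 = -1.1958
R = v/ω = -2.0/0.75 = -2.6667
x' = 2.5 + -2.6667·(sin -1.1958 − sin -1.5708) = 2.3147
y' = 0.5 − -2.6667·(cos -1.1958 − cos -1.5708) = 1.4767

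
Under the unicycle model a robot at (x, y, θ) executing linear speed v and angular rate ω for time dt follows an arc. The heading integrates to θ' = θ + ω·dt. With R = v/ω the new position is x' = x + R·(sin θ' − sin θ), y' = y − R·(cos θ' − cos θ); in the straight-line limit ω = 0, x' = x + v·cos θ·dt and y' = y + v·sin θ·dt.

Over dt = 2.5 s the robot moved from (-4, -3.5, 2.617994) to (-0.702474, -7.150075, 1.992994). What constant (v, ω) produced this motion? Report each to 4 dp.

v = -2.0000, ω = -0.2500

Δθ = 1.992994 − 2.617994 = -0.625000
ω = Δθ/dt = -0.625000/2.5 = -0.2500
R = −Δy/(cos θ' − cos θ) = 8.0000
v = R·ω = 8.0000·-0.2500 = -2.0000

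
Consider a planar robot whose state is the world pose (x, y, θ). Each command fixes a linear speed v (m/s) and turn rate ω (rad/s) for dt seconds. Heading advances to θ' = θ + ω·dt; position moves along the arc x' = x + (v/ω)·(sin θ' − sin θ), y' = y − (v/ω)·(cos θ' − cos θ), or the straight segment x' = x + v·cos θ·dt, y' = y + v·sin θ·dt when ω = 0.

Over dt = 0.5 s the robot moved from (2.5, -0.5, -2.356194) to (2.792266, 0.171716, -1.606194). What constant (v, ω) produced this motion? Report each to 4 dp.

Δθ = -1.606194 − -2.356194 = 0.750000
ω = Δθ/dt = 0.750000/0.5 = 1.5000
R = −Δy/(cos θ' − cos θ) = -1.0000
v = R·ω = -1.0000·1.5000 = -1.5000

v = -1.5000, ω = 1.5000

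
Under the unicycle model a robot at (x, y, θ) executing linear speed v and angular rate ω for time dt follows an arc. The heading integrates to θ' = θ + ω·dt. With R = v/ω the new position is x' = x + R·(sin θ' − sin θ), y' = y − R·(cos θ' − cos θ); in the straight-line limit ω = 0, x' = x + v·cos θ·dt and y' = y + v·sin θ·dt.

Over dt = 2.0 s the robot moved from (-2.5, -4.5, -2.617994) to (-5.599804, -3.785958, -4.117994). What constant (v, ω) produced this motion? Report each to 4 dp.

v = 1.7500, ω = -0.7500

Δθ = -4.117994 − -2.617994 = -1.500000
ω = Δθ/dt = -1.500000/2.0 = -0.7500
R = Δx/(sin θ' − sin θ) = -2.3333
v = R·ω = -2.3333·-0.7500 = 1.7500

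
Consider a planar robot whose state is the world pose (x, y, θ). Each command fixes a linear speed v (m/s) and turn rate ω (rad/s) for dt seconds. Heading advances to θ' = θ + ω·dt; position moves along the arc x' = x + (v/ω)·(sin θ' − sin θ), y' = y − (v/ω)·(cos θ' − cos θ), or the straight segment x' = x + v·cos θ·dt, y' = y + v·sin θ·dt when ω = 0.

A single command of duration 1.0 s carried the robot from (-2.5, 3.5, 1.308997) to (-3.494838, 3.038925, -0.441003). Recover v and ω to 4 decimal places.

v = -1.2500, ω = -1.7500

Δθ = -0.441003 − 1.308997 = -1.750000
ω = Δθ/dt = -1.750000/1.0 = -1.7500
R = Δx/(sin θ' − sin θ) = 0.7143
v = R·ω = 0.7143·-1.7500 = -1.2500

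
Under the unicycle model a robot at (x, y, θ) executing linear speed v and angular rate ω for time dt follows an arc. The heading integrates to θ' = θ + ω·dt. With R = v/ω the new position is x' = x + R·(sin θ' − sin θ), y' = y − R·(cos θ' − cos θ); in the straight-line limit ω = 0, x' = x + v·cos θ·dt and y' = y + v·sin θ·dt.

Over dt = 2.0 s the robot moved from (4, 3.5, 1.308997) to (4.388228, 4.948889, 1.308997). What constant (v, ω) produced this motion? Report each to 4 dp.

Δθ = 1.308997 − 1.308997 = 0.000000
ω = Δθ/dt = 0.000000/2.0 = 0.0000
ω = 0 → v = (Δx·cos θ + Δy·sin θ)/dt = 0.7500

v = 0.7500, ω = 0.0000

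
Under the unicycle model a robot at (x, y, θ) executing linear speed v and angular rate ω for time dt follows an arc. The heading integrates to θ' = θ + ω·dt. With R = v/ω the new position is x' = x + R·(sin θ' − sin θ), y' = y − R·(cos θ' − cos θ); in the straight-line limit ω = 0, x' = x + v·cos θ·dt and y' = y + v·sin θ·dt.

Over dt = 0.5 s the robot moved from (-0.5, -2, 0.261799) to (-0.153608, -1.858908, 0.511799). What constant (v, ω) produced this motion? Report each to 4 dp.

Δθ = 0.511799 − 0.261799 = 0.250000
ω = Δθ/dt = 0.250000/0.5 = 0.5000
R = Δx/(sin θ' − sin θ) = 1.5000
v = R·ω = 1.5000·0.5000 = 0.7500

v = 0.7500, ω = 0.5000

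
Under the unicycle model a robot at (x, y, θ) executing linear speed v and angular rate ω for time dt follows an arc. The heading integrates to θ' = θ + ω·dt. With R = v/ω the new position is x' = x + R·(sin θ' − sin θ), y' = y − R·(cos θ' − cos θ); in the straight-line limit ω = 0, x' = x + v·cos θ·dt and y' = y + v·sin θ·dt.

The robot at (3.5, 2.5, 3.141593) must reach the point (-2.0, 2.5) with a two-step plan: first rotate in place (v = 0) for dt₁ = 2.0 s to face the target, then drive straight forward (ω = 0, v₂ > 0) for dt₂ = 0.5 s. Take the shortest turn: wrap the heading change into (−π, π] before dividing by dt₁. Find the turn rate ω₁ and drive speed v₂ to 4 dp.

ω₁ = 0.0000, v₂ = 11.0000

heading to target = atan2(2.5−2.5, -2−3.5) = 3.1416
Δθ = wrap(3.1416 − 3.1416) = 0.0000; ω₁ = Δθ/dt₁ = 0.0000
distance = √((-2−3.5)² + (2.5−2.5)²) = 5.5000; v₂ = distance/dt₂ = 11.0000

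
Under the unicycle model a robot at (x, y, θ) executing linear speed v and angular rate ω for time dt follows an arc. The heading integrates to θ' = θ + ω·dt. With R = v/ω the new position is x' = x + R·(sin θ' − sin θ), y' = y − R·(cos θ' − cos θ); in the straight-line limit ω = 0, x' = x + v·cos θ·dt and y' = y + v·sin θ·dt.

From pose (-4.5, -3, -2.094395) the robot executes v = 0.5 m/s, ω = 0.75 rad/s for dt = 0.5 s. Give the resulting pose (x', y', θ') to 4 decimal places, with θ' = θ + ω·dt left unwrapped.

(-4.5820, -3.2346, -1.7194)

θ' = -2.0944 + 0.75·0.5 = -1.7194
R = v/ω = 0.5/0.75 = 0.6667
x' = -4.5 + 0.6667·(sin -1.7194 − sin -2.0944) = -4.5820
y' = -3 − 0.6667·(cos -1.7194 − cos -2.0944) = -3.2346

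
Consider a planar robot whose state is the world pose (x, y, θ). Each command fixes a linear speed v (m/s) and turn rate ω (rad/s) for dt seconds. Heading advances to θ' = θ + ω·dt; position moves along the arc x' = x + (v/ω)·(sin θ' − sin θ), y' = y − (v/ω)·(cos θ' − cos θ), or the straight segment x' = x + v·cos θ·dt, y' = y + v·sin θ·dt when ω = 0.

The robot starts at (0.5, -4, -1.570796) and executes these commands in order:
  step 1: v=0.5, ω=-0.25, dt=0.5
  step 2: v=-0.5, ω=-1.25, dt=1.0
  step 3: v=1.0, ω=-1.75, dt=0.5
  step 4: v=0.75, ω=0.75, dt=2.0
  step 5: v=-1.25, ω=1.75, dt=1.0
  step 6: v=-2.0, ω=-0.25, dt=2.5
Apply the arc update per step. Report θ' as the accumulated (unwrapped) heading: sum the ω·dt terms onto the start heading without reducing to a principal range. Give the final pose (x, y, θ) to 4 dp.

(-4.2849, 1.0021, -1.1958)

step 1: θ'=-1.6958 (R=-2.0000) → pose (0.4844, -4.2493, -1.6958)
step 2: θ'=-2.9458 (R=0.4000) → pose (0.8035, -3.9069, -2.9458)
step 3: θ'=-3.8208 (R=-0.5714) → pose (0.3333, -3.7910, -3.8208)
step 4: θ'=-2.3208 (R=1.0000) → pose (-1.0265, -3.8874, -2.3208)
step 5: θ'=-0.5708 (R=-0.7143) → pose (-1.1632, -2.7995, -0.5708)
step 6: θ'=-1.1958 (R=8.0000) → pose (-4.2849, 1.0021, -1.1958)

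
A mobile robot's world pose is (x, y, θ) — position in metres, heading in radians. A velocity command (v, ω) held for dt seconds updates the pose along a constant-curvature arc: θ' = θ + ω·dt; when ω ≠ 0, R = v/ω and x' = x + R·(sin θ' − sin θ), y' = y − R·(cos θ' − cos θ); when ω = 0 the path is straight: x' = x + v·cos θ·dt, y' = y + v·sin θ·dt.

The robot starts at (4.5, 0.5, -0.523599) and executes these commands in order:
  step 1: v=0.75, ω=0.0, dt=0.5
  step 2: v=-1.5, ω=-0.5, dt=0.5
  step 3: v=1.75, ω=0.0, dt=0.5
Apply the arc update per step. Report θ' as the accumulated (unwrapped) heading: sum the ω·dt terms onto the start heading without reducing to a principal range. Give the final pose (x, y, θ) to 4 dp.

(4.8546, 0.1530, -0.7736)

step 1: θ'=-0.5236 (straight) → pose (4.8248, 0.3125, -0.5236)
step 2: θ'=-0.7736 (R=3.0000) → pose (4.2286, 0.7644, -0.7736)
step 3: θ'=-0.7736 (straight) → pose (4.8546, 0.1530, -0.7736)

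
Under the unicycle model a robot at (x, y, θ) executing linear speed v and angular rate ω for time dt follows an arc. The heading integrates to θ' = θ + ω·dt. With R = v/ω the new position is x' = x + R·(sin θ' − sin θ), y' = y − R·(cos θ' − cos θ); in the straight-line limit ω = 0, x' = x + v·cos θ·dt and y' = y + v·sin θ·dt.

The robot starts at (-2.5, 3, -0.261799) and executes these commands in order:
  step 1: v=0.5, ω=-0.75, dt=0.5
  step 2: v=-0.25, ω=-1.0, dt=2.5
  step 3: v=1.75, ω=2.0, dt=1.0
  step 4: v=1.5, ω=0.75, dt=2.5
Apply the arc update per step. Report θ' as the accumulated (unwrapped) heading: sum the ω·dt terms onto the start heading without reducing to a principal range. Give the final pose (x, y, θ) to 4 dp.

step 1: θ'=-0.6368 (R=-0.6667) → pose (-2.2761, 2.8921, -0.6368)
step 2: θ'=-3.1368 (R=0.2500) → pose (-2.1287, 3.3430, -3.1368)
step 3: θ'=-1.1368 (R=0.8750) → pose (-2.9184, 2.1001, -1.1368)
step 4: θ'=0.7382 (R=2.0000) → pose (0.2421, 1.4618, 0.7382)

(0.2421, 1.4618, 0.7382)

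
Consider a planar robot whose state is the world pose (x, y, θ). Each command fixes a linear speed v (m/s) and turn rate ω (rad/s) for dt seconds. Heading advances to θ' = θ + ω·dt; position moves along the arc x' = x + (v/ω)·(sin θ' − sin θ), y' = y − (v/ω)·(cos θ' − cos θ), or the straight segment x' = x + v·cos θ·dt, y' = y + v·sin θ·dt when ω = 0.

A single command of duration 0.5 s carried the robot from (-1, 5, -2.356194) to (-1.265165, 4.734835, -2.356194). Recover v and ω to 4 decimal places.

v = 0.7500, ω = 0.0000

Δθ = -2.356194 − -2.356194 = 0.000000
ω = Δθ/dt = 0.000000/0.5 = 0.0000
ω = 0 → v = (Δx·cos θ + Δy·sin θ)/dt = 0.7500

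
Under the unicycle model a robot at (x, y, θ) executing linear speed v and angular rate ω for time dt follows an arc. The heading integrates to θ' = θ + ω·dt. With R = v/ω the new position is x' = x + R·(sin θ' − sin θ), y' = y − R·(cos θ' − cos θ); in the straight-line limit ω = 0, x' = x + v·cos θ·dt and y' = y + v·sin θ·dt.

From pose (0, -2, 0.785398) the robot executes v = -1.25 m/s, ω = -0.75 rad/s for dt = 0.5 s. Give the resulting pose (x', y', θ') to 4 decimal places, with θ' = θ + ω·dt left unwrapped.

(-0.5136, -2.3498, 0.4104)

θ' = 0.7854 + -0.75·0.5 = 0.4104
R = v/ω = -1.25/-0.75 = 1.6667
x' = 0 + 1.6667·(sin 0.4104 − sin 0.7854) = -0.5136
y' = -2 − 1.6667·(cos 0.4104 − cos 0.7854) = -2.3498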